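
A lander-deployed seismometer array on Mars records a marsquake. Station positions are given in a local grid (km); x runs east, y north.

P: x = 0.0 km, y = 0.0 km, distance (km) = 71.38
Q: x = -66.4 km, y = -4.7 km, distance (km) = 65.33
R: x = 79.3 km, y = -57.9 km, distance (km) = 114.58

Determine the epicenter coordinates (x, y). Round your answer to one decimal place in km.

Circle about each station: x² + y² = 71.38²; (x + 66.4)² + (y + 4.7)² = 65.33²; (x − 79.3)² + (y + 57.9)² = 114.58².
Subtracting the P equation from the Q and R equations removes the quadratic terms:
-132.8 x − 9.4 y = 5258.15
158.6 x − 115.8 y = 1607.43
Solving the 2×2 system: x ≈ -35.2, y ≈ -62.1 km.

(-35.2, -62.1)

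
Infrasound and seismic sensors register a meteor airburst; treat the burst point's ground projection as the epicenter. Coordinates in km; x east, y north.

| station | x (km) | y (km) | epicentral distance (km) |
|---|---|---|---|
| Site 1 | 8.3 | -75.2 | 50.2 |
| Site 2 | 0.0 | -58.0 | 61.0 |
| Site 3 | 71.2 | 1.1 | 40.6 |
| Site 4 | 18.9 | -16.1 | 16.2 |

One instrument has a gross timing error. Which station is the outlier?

Site 1

Solve using three stations at a time. Using Site 2, Site 3, Site 4 (subtract circle equations pairwise → linear system) gives (x, y) ≈ (31.2, -5.6).
Distances from that point to each station vs reported:
  Site 1: calculated 73.3 vs reported 50.2 → residual 23.1 km
  Site 2: calculated 61.0 vs reported 61.0 → residual 0.0 km
  Site 3: calculated 40.6 vs reported 40.6 → residual 0.0 km
  Site 4: calculated 16.2 vs reported 16.2 → residual 0.0 km
Site 2, Site 3, Site 4 are mutually consistent (residuals ≈ 0); Site 1 is off by 23.1 km.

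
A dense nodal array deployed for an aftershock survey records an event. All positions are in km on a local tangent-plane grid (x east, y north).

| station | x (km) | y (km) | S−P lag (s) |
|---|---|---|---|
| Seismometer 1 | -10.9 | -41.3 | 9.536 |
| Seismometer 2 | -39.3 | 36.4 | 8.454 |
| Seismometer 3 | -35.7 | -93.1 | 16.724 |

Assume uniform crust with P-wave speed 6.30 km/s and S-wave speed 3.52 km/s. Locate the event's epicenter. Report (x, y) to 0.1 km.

Distance from S−P lag: d = Δt · v_P v_S / (v_P − v_S) = Δt · (6.30·3.52)/(6.30−3.52) ≈ 7.9770·Δt.
So d_Seismometer 1 = 76.07, d_Seismometer 2 = 67.44, d_Seismometer 3 = 133.41 km.
Circle about each station: (x + 10.9)² + (y + 41.3)² = 76.07²; (x + 39.3)² + (y − 36.4)² = 67.44²; (x + 35.7)² + (y + 93.1)² = 133.41².
Subtracting pairs of circle equations eliminates x²+y² and gives linear equations (the radical axes):
-56.8 x + 155.4 y = 2283.44
-49.6 x − 103.6 y = -3893.98
Solving the 2×2 system: x ≈ 27.1, y ≈ 24.6 km.
Check against Seismometer 1 (with the unrounded x, y): √((x + 10.9)²+(y + 41.3)²) = 76.08 ≈ 76.07 km. ✓

x ≈ 27.1 km, y ≈ 24.6 km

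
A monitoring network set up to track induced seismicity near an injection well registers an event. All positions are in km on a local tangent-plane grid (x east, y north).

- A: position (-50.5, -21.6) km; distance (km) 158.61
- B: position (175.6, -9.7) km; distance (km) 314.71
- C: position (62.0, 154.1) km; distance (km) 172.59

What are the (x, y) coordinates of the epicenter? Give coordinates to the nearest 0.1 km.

-108.3 km east, 126.1 km north

Circle about each station: (x + 50.5)² + (y + 21.6)² = 158.61²; (x − 175.6)² + (y + 9.7)² = 314.71²; (x − 62.0)² + (y − 154.1)² = 172.59².
Subtracting the A equation from the B and C equations removes the quadratic terms:
452.2 x + 23.8 y = -45972.61
225.0 x + 351.4 y = 19943.82
Solving the 2×2 system: x ≈ -108.3, y ≈ 126.1 km.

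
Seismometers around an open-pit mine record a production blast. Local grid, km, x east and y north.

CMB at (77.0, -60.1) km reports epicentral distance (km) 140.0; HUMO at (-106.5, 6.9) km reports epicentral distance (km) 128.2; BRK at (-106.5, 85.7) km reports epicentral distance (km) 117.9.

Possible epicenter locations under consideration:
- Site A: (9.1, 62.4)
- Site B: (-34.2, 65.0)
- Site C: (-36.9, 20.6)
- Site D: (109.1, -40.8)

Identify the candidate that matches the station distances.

Site A

For each candidate, compare |candidate − station| to the reported distance:
Site A: residuals CMB 0.1, HUMO 0.0, BRK 0.0 → max 0.1 km
Site B: residuals CMB 27.4, HUMO 35.4, BRK 42.7 → max 42.7 km
Site C: residuals CMB 0.4, HUMO 57.3, BRK 22.6 → max 57.3 km
Site D: residuals CMB 102.5, HUMO 92.6, BRK 132.1 → max 132.1 km
Only Site A has all residuals ≈ 0.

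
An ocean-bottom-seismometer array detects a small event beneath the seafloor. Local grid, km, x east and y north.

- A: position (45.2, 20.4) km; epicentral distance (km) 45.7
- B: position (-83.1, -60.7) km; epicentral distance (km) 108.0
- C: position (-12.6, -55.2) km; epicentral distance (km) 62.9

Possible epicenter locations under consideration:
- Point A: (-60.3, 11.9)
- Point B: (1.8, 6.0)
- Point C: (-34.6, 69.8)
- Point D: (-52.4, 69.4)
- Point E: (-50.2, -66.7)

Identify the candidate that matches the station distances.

For each candidate, compare |candidate − station| to the reported distance:
Point A: residuals A 60.1, B 31.9, C 19.4 → max 60.1 km
Point B: residuals A 0.0, B 0.0, C 0.0 → max 0.0 km
Point C: residuals A 48.2, B 31.2, C 64.0 → max 64.0 km
Point D: residuals A 63.5, B 25.7, C 67.9 → max 67.9 km
Point E: residuals A 83.5, B 74.6, C 23.6 → max 83.5 km
Only Point B has all residuals ≈ 0.

Point B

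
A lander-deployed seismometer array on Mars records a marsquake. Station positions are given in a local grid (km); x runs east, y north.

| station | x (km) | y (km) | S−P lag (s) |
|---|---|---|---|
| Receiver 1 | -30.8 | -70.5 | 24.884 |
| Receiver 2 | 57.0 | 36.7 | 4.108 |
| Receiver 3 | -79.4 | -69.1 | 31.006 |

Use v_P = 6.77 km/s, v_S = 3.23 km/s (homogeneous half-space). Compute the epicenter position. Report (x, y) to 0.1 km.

Distance from S−P lag: d = Δt · v_P v_S / (v_P − v_S) = Δt · (6.77·3.23)/(6.77−3.23) ≈ 6.1771·Δt.
So d_Receiver 1 = 153.71, d_Receiver 2 = 25.38, d_Receiver 3 = 191.53 km.
Circle about each station: (x + 30.8)² + (y + 70.5)² = 153.71²; (x − 57.0)² + (y − 36.7)² = 25.38²; (x + 79.4)² + (y + 69.1)² = 191.53².
Subtracting the Receiver 1 equation from the Receiver 2 and Receiver 3 equations removes the quadratic terms:
175.6 x + 214.4 y = 21659.62
-97.2 x + 2.8 y = -7896.70
Solving the 2×2 system: x ≈ 82.2, y ≈ 33.7 km.
Check against Receiver 1 (with the unrounded x, y): √((x + 30.8)²+(y + 70.5)²) = 153.71 ≈ 153.71 km. ✓

82.2 km east, 33.7 km north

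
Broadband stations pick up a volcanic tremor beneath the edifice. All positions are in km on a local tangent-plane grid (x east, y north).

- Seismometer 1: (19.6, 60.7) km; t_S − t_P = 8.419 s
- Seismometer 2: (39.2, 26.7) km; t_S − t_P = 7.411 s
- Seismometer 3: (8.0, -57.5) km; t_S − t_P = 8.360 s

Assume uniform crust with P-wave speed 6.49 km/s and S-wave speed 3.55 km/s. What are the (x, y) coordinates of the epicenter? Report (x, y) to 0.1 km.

x ≈ -14.3 km, y ≈ 4.1 km

Distance from S−P lag: d = Δt · v_P v_S / (v_P − v_S) = Δt · (6.49·3.55)/(6.49−3.55) ≈ 7.8366·Δt.
So d_Seismometer 1 = 65.98, d_Seismometer 2 = 58.08, d_Seismometer 3 = 65.51 km.
Circle about each station: (x − 19.6)² + (y − 60.7)² = 65.98²; (x − 39.2)² + (y − 26.7)² = 58.08²; (x − 8.0)² + (y + 57.5)² = 65.51².
Subtracting the Seismometer 1 equation from the Seismometer 2 and Seismometer 3 equations removes the quadratic terms:
39.2 x − 68.0 y = -839.05
-23.2 x − 236.4 y = -636.60
Solving the 2×2 system: x ≈ -14.3, y ≈ 4.1 km.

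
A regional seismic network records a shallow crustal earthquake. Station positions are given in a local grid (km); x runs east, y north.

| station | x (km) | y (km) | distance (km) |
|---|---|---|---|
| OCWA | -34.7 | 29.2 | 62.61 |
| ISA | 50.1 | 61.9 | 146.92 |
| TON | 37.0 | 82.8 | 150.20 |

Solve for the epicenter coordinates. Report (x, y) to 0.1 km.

Circle about each station: (x + 34.7)² + (y − 29.2)² = 62.61²; (x − 50.1)² + (y − 61.9)² = 146.92²; (x − 37.0)² + (y − 82.8)² = 150.20².
Subtracting pairs of circle equations eliminates x²+y² and gives linear equations (the radical axes):
169.6 x + 65.4 y = -13380.58
143.4 x + 107.2 y = -12471.92
Solving the 2×2 system: x ≈ -70.3, y ≈ -22.3 km.
Check against OCWA (with the unrounded x, y): √((x + 34.7)²+(y − 29.2)²) = 62.62 ≈ 62.61 km. ✓

(-70.3, -22.3)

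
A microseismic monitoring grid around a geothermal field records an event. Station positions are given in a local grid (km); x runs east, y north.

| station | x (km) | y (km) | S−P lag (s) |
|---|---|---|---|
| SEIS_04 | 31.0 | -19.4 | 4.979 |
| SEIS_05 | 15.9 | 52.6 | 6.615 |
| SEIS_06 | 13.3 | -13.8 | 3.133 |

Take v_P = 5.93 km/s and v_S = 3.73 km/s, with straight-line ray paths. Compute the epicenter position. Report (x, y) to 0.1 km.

-17.0 km east, -5.2 km north

Distance from S−P lag: d = Δt · v_P v_S / (v_P − v_S) = Δt · (5.93·3.73)/(5.93−3.73) ≈ 10.0540·Δt.
So d_SEIS_04 = 50.06, d_SEIS_05 = 66.51, d_SEIS_06 = 31.50 km.
Circle about each station: (x − 31.0)² + (y + 19.4)² = 50.06²; (x − 15.9)² + (y − 52.6)² = 66.51²; (x − 13.3)² + (y + 13.8)² = 31.50².
Subtracting pairs of circle equations eliminates x²+y² and gives linear equations (the radical axes):
-30.2 x + 144.0 y = -235.37
-35.4 x + 11.2 y = 543.72
Solving the 2×2 system: x ≈ -17.0, y ≈ -5.2 km.
Check against SEIS_04 (with the unrounded x, y): √((x − 31.0)²+(y + 19.4)²) = 50.06 ≈ 50.06 km. ✓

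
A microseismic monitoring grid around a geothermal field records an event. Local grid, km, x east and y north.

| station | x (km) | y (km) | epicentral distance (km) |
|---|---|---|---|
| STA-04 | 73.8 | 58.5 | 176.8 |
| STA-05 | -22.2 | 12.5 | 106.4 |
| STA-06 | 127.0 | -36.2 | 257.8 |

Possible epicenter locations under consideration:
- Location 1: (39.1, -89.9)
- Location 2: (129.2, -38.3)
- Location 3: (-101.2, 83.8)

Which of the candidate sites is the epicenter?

For each candidate, compare |candidate − station| to the reported distance:
Location 1: residuals STA-04 24.4, STA-05 12.9, STA-06 154.8 → max 154.8 km
Location 2: residuals STA-04 65.3, STA-05 53.3, STA-06 254.8 → max 254.8 km
Location 3: residuals STA-04 0.0, STA-05 0.0, STA-06 0.0 → max 0.0 km
Only Location 3 has all residuals ≈ 0.

Location 3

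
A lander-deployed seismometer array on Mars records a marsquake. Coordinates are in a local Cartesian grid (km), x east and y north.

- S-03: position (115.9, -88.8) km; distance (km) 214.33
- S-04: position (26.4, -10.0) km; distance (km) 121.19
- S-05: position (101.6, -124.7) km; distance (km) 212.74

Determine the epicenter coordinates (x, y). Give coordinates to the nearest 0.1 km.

Circle about each station: (x − 115.9)² + (y + 88.8)² = 214.33²; (x − 26.4)² + (y + 10.0)² = 121.19²; (x − 101.6)² + (y + 124.7)² = 212.74².
Subtracting the S-03 equation from the S-04 and S-05 equations removes the quadratic terms:
-179.0 x + 157.6 y = 10729.04
-28.6 x − 71.8 y = 5233.44
Solving the 2×2 system: x ≈ -91.9, y ≈ -36.3 km.

-91.9 km east, -36.3 km north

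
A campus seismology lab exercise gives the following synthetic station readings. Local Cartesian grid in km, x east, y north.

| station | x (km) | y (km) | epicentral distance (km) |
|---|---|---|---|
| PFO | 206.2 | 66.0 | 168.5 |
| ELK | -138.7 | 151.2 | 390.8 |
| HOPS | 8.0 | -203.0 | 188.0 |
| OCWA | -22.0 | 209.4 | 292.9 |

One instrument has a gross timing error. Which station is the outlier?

Solve using three stations at a time. Using PFO, ELK, HOPS (subtract circle equations pairwise → linear system) gives (x, y) ≈ (163.2, -96.9).
Distances from that point to each station vs reported:
  PFO: calculated 168.5 vs reported 168.5 → residual 0.0 km
  ELK: calculated 390.8 vs reported 390.8 → residual 0.0 km
  HOPS: calculated 188.0 vs reported 188.0 → residual 0.0 km
  OCWA: calculated 358.0 vs reported 292.9 → residual 65.1 km
PFO, ELK, HOPS are mutually consistent (residuals ≈ 0); OCWA is off by 65.1 km.

OCWA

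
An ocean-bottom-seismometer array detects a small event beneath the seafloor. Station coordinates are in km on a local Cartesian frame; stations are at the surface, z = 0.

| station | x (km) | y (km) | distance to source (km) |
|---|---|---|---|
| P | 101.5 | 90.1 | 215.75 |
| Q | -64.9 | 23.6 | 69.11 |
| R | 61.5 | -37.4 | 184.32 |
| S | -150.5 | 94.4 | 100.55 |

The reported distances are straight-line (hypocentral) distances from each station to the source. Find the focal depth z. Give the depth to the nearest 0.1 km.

Each station gives a sphere (x−x_i)² + (y−y_i)² + z² = d_i² (stations at z=0).
Subtracting the P sphere from Q and R: z² cancels, leaving linear equations in x and y:
-332.8 x − 133.0 y = 28120.58
-80.0 x − 255.0 y = -665.05
Solving: x ≈ -97.801, y ≈ 33.291 km (keep extra digits for the depth step; rounded: -97.8, 33.3).
Then from the P sphere: z² = 215.75² − (x − 101.5)² − (y − 90.1)² with x = -97.801, y = 33.291, so z ≈ 59.999 ≈ 60.0 km.
Check against S (with the unrounded solution): distance 100.55 ≈ 100.55 km. ✓

z ≈ 60.0 km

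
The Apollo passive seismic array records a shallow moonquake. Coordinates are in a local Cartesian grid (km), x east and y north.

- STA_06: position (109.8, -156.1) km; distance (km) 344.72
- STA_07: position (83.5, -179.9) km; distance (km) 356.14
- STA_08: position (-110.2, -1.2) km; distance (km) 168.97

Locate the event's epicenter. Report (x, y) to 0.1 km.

(-42.0, 153.4)

Circle about each station: (x − 109.8)² + (y + 156.1)² = 344.72²; (x − 83.5)² + (y + 179.9)² = 356.14²; (x + 110.2)² + (y + 1.2)² = 168.97².
Subtracting the STA_06 equation from the STA_07 and STA_08 equations removes the quadratic terms:
-52.6 x − 47.6 y = -5090.81
-440.0 x + 309.8 y = 66003.25
Solving the 2×2 system: x ≈ -42.0, y ≈ 153.4 km.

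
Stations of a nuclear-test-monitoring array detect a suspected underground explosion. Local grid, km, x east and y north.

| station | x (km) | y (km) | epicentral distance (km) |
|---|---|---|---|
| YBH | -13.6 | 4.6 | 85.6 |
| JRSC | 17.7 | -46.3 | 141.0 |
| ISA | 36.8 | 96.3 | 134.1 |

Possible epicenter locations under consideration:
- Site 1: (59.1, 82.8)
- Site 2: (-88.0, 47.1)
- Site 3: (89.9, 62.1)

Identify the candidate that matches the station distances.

For each candidate, compare |candidate − station| to the reported distance:
Site 1: residuals YBH 21.2, JRSC 5.4, ISA 108.0 → max 108.0 km
Site 2: residuals YBH 0.1, JRSC 0.1, ISA 0.0 → max 0.1 km
Site 3: residuals YBH 32.8, JRSC 10.8, ISA 70.9 → max 70.9 km
Only Site 2 has all residuals ≈ 0.

Site 2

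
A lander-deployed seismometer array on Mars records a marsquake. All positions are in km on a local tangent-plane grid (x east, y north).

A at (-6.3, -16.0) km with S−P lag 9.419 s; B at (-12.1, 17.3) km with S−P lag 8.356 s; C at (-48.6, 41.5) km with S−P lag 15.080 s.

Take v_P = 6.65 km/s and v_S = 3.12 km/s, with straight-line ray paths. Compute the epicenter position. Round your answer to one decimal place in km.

x ≈ 37.0 km, y ≈ 18.5 km

Distance from S−P lag: d = Δt · v_P v_S / (v_P − v_S) = Δt · (6.65·3.12)/(6.65−3.12) ≈ 5.8776·Δt.
So d_A = 55.36, d_B = 49.11, d_C = 88.63 km.
Circle about each station: (x + 6.3)² + (y + 16.0)² = 55.36²; (x + 12.1)² + (y − 17.3)² = 49.11²; (x + 48.6)² + (y − 41.5)² = 88.63².
Subtracting the A equation from the B and C equations removes the quadratic terms:
-11.6 x + 66.6 y = 802.95
-84.6 x + 115.0 y = -1002.03
Solving the 2×2 system: x ≈ 37.0, y ≈ 18.5 km.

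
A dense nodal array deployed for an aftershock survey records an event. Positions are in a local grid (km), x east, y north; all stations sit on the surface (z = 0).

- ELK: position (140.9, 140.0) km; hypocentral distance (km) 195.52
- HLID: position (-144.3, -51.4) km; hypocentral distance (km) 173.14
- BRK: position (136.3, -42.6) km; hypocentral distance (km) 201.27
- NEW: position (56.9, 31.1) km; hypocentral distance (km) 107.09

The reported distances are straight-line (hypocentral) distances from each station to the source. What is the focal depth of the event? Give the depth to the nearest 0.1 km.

Each station gives a sphere (x−x_i)² + (y−y_i)² + z² = d_i² (stations at z=0).
Subtracting the ELK sphere from HLID and BRK: z² cancels, leaving linear equations in x and y:
-570.4 x − 382.8 y = -7737.75
-9.2 x − 365.2 y = -21341.90
Solving: x ≈ -26.095, y ≈ 59.096 km (keep extra digits for the depth step; rounded: -26.1, 59.1).
Then from the ELK sphere: z² = 195.52² − (x − 140.9)² − (y − 140.0)² with x = -26.095, y = 59.096, so z ≈ 61.606 ≈ 61.6 km.
Check against NEW (with the unrounded solution): distance 107.09 ≈ 107.09 km. ✓

depth ≈ 61.6 km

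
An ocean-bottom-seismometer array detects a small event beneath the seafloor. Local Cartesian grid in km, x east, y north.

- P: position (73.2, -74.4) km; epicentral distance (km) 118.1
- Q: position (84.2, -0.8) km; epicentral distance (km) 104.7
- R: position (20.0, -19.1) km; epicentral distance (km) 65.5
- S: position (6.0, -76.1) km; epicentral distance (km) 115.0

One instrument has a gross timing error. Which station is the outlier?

P

Solve using three stations at a time. Using Q, R, S (subtract circle equations pairwise → linear system) gives (x, y) ≈ (-13.3, 37.2).
Distances from that point to each station vs reported:
  P: calculated 141.2 vs reported 118.1 → residual 23.1 km
  Q: calculated 104.7 vs reported 104.7 → residual 0.0 km
  R: calculated 65.4 vs reported 65.5 → residual 0.1 km
  S: calculated 115.0 vs reported 115.0 → residual 0.0 km
Q, R, S are mutually consistent (residuals ≈ 0); P is off by 23.1 km.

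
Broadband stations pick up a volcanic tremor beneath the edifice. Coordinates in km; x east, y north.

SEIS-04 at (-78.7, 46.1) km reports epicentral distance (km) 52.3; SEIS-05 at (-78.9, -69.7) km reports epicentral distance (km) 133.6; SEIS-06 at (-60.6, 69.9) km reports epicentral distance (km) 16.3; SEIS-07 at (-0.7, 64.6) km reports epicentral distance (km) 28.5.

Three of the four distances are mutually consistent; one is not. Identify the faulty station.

SEIS-06

Solve using three stations at a time. Using SEIS-04, SEIS-05, SEIS-07 (subtract circle equations pairwise → linear system) gives (x, y) ≈ (-26.9, 53.4).
Distances from that point to each station vs reported:
  SEIS-04: calculated 52.3 vs reported 52.3 → residual 0.0 km
  SEIS-05: calculated 133.6 vs reported 133.6 → residual 0.0 km
  SEIS-06: calculated 37.5 vs reported 16.3 → residual 21.2 km
  SEIS-07: calculated 28.5 vs reported 28.5 → residual 0.0 km
SEIS-04, SEIS-05, SEIS-07 are mutually consistent (residuals ≈ 0); SEIS-06 is off by 21.2 km.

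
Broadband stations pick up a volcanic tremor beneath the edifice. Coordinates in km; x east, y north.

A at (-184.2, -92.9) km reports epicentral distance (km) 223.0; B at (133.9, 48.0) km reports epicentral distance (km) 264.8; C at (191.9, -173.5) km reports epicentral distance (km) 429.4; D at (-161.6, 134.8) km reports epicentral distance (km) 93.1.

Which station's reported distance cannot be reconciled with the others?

D

Solve using three stations at a time. Using A, B, C (subtract circle equations pairwise → linear system) gives (x, y) ≈ (-120.7, 120.9).
Distances from that point to each station vs reported:
  A: calculated 223.1 vs reported 223.0 → residual 0.1 km
  B: calculated 264.8 vs reported 264.8 → residual 0.0 km
  C: calculated 429.4 vs reported 429.4 → residual 0.0 km
  D: calculated 43.2 vs reported 93.1 → residual 49.9 km
A, B, C are mutually consistent (residuals ≈ 0); D is off by 49.9 km.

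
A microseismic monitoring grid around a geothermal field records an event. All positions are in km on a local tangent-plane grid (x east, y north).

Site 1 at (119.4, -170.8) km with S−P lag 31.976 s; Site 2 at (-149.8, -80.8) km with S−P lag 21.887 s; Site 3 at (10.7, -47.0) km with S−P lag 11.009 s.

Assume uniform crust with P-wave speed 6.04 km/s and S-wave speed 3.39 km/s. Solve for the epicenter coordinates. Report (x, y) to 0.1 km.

(-23.0, 31.1)

Distance from S−P lag: d = Δt · v_P v_S / (v_P − v_S) = Δt · (6.04·3.39)/(6.04−3.39) ≈ 7.7266·Δt.
So d_Site 1 = 247.07, d_Site 2 = 169.11, d_Site 3 = 85.06 km.
Circle about each station: (x − 119.4)² + (y + 170.8)² = 247.07²; (x + 149.8)² + (y + 80.8)² = 169.11²; (x − 10.7)² + (y + 47.0)² = 85.06².
Subtracting pairs of circle equations eliminates x²+y² and gives linear equations (the radical axes):
-538.4 x + 180.0 y = 17985.07
-217.4 x + 247.6 y = 12702.87
Solving the 2×2 system: x ≈ -23.0, y ≈ 31.1 km.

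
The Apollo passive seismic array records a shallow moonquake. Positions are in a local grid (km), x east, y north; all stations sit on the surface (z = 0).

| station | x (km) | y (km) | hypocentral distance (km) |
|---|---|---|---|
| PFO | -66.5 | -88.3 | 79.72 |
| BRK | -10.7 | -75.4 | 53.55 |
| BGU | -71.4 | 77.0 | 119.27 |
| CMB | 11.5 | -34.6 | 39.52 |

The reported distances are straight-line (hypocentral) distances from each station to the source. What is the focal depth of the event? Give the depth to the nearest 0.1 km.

Each station gives a sphere (x−x_i)² + (y−y_i)² + z² = d_i² (stations at z=0).
Subtracting the PFO sphere from BRK and BGU: z² cancels, leaving linear equations in x and y:
111.6 x + 25.8 y = -2931.81
-9.8 x + 330.6 y = -9062.23
Solving: x ≈ -19.798, y ≈ -27.998 km (keep extra digits for the depth step; rounded: -19.8, -28.0).
Then from the PFO sphere: z² = 79.72² − (x + 66.5)² − (y + 88.3)² with x = -19.798, y = -27.998, so z ≈ 23.192 ≈ 23.2 km.

z ≈ 23.2 km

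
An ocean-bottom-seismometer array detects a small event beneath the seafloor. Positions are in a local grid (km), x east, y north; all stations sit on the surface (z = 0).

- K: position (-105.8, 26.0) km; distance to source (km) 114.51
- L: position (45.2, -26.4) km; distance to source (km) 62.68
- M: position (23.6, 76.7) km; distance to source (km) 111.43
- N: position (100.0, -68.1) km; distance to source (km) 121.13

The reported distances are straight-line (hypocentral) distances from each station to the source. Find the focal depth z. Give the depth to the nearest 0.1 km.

Each station gives a sphere (x−x_i)² + (y−y_i)² + z² = d_i² (stations at z=0).
Subtracting the K sphere from L and M: z² cancels, leaving linear equations in x and y:
302.0 x − 104.8 y = 54.12
258.8 x + 101.4 y = -4733.89
Solving: x ≈ -8.496, y ≈ -25.000 km (keep extra digits for the depth step; rounded: -8.5, -25.0).
Then from the K sphere: z² = 114.51² − (x + 105.8)² − (y − 26.0)² with x = -8.496, y = -25.000, so z ≈ 32.303 ≈ 32.3 km.

32.3 km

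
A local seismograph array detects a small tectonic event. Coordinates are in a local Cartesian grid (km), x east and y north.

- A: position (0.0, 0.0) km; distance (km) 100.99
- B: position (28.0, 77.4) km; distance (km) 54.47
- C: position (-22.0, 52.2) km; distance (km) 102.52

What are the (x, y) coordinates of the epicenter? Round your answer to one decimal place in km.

Circle about each station: x² + y² = 100.99²; (x − 28.0)² + (y − 77.4)² = 54.47²; (x + 22.0)² + (y − 52.2)² = 102.52².
Subtracting the A equation from the B and C equations removes the quadratic terms:
56.0 x + 154.8 y = 14006.76
-44.0 x + 104.4 y = 2897.47
Solving the 2×2 system: x ≈ 80.1, y ≈ 61.5 km.

80.1 km east, 61.5 km north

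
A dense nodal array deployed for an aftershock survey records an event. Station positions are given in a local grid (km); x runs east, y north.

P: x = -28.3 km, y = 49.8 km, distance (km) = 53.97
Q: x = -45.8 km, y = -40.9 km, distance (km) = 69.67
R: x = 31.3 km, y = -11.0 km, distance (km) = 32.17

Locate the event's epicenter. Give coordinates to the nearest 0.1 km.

(4.7, 7.1)

Circle about each station: (x + 28.3)² + (y − 49.8)² = 53.97²; (x + 45.8)² + (y + 40.9)² = 69.67²; (x − 31.3)² + (y + 11.0)² = 32.17².
Subtracting the P equation from the Q and R equations removes the quadratic terms:
-35.0 x − 181.4 y = -1451.63
119.2 x − 121.6 y = -302.39
Solving the 2×2 system: x ≈ 4.7, y ≈ 7.1 km.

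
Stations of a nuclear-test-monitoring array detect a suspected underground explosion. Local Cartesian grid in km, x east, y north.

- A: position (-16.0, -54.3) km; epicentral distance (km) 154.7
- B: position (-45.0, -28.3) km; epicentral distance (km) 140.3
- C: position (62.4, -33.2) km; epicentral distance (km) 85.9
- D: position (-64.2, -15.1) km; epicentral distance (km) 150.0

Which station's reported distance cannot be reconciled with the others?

Solve using three stations at a time. Using B, C, D (subtract circle equations pairwise → linear system) gives (x, y) ≈ (69.8, 52.6).
Distances from that point to each station vs reported:
  A: calculated 137.0 vs reported 154.7 → residual 17.7 km
  B: calculated 140.4 vs reported 140.3 → residual 0.1 km
  C: calculated 86.1 vs reported 85.9 → residual 0.2 km
  D: calculated 150.1 vs reported 150.0 → residual 0.1 km
B, C, D are mutually consistent (residuals ≈ 0); A is off by 17.7 km.

A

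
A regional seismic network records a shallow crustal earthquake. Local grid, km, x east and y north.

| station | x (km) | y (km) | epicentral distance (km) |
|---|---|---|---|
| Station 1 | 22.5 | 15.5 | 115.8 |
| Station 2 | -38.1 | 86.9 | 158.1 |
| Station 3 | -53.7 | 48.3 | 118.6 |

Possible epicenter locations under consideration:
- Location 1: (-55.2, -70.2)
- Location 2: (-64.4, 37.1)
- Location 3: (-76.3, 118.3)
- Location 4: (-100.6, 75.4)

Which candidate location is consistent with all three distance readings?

For each candidate, compare |candidate − station| to the reported distance:
Location 1: residuals Station 1 0.1, Station 2 0.1, Station 3 0.1 → max 0.1 km
Location 2: residuals Station 1 26.3, Station 2 101.8, Station 3 103.1 → max 103.1 km
Location 3: residuals Station 1 26.8, Station 2 108.7, Station 3 45.0 → max 108.7 km
Location 4: residuals Station 1 21.1, Station 2 94.6, Station 3 64.4 → max 94.6 km
Only Location 1 has all residuals ≈ 0.

Location 1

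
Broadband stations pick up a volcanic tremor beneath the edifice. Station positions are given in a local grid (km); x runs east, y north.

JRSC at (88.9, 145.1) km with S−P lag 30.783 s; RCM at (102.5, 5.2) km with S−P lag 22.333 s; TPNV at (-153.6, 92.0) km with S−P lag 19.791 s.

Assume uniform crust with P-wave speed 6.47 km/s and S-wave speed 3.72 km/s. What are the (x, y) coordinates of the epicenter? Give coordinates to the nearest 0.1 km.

Distance from S−P lag: d = Δt · v_P v_S / (v_P − v_S) = Δt · (6.47·3.72)/(6.47−3.72) ≈ 8.7521·Δt.
So d_JRSC = 269.42, d_RCM = 195.46, d_TPNV = 173.21 km.
Circle about each station: (x − 88.9)² + (y − 145.1)² = 269.42²; (x − 102.5)² + (y − 5.2)² = 195.46²; (x + 153.6)² + (y − 92.0)² = 173.21².
Subtracting pairs of circle equations eliminates x²+y² and gives linear equations (the radical axes):
27.2 x − 279.8 y = 15958.59
-485.0 x − 106.2 y = 45685.17
Solving the 2×2 system: x ≈ -80.0, y ≈ -64.8 km.
Check against JRSC (with the unrounded x, y): √((x − 88.9)²+(y − 145.1)²) = 269.43 ≈ 269.42 km. ✓

-80.0 km east, -64.8 km north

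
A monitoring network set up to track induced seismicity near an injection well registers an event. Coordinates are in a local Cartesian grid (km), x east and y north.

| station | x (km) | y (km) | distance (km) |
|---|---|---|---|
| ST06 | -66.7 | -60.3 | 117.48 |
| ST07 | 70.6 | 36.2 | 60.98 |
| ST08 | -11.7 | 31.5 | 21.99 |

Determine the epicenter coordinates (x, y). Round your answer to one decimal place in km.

Circle about each station: (x + 66.7)² + (y + 60.3)² = 117.48²; (x − 70.6)² + (y − 36.2)² = 60.98²; (x + 11.7)² + (y − 31.5)² = 21.99².
Subtracting pairs of circle equations eliminates x²+y² and gives linear equations (the radical axes):
274.6 x + 193.0 y = 8292.81
110.0 x + 183.6 y = 6362.15
Solving the 2×2 system: x ≈ 10.1, y ≈ 28.6 km.
Check against ST06 (with the unrounded x, y): √((x + 66.7)²+(y + 60.3)²) = 117.48 ≈ 117.48 km. ✓

(10.1, 28.6)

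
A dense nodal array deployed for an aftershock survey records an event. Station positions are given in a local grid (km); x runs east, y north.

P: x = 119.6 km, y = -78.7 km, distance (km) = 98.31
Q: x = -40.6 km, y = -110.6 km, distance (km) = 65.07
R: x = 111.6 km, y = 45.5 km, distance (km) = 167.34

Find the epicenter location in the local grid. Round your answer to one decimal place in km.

Circle about each station: (x − 119.6)² + (y + 78.7)² = 98.31²; (x + 40.6)² + (y + 110.6)² = 65.07²; (x − 111.6)² + (y − 45.5)² = 167.34².
Subtracting the P equation from the Q and R equations removes the quadratic terms:
-320.4 x − 63.8 y = -1186.38
-16.0 x + 248.4 y = -24310.86
Solving the 2×2 system: x ≈ 22.9, y ≈ -96.4 km.

22.9 km east, -96.4 km north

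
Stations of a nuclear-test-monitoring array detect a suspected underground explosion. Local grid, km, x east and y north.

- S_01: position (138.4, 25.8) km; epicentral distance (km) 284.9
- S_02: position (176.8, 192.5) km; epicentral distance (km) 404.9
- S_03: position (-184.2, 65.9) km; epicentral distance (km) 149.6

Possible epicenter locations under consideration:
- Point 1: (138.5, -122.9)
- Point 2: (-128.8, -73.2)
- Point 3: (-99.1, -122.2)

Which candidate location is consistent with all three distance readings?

For each candidate, compare |candidate − station| to the reported distance:
Point 1: residuals S_01 136.2, S_02 87.2, S_03 224.3 → max 224.3 km
Point 2: residuals S_01 0.1, S_02 0.1, S_03 0.1 → max 0.1 km
Point 3: residuals S_01 5.1, S_02 13.6, S_03 56.9 → max 56.9 km
Only Point 2 has all residuals ≈ 0.

Point 2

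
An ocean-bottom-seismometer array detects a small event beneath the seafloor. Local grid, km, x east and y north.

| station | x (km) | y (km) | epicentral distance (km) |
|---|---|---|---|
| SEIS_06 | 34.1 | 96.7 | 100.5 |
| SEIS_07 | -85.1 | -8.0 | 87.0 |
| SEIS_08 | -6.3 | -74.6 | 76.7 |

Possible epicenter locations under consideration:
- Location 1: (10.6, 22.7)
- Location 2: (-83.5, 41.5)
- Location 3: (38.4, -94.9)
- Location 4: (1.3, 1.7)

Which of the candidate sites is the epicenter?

For each candidate, compare |candidate − station| to the reported distance:
Location 1: residuals SEIS_06 22.9, SEIS_07 13.5, SEIS_08 22.1 → max 22.9 km
Location 2: residuals SEIS_06 29.4, SEIS_07 37.5, SEIS_08 62.7 → max 62.7 km
Location 3: residuals SEIS_06 91.1, SEIS_07 64.0, SEIS_08 27.6 → max 91.1 km
Location 4: residuals SEIS_06 0.0, SEIS_07 0.1, SEIS_08 0.0 → max 0.1 km
Only Location 4 has all residuals ≈ 0.

Location 4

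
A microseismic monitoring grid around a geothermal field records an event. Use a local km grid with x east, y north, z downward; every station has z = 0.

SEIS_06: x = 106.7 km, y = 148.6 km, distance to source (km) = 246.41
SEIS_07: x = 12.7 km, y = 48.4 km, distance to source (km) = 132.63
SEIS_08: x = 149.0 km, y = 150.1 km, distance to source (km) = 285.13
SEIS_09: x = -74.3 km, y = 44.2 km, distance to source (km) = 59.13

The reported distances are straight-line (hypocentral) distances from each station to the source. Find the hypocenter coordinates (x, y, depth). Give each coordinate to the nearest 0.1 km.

(-111.7, 44.1, 45.8)

Each station gives a sphere (x−x_i)² + (y−y_i)² + z² = d_i² (stations at z=0).
Subtracting the SEIS_06 sphere from SEIS_07 and SEIS_08: z² cancels, leaving linear equations in x and y:
-188.0 x − 200.4 y = 12164.17
84.6 x + 3.0 y = -9317.07
Solving: x ≈ -111.694, y ≈ 44.083 km (keep extra digits for the depth step; rounded: -111.7, 44.1).
Then from the SEIS_06 sphere: z² = 246.41² − (x − 106.7)² − (y − 148.6)² with x = -111.694, y = 44.083, so z ≈ 45.806 ≈ 45.8 km.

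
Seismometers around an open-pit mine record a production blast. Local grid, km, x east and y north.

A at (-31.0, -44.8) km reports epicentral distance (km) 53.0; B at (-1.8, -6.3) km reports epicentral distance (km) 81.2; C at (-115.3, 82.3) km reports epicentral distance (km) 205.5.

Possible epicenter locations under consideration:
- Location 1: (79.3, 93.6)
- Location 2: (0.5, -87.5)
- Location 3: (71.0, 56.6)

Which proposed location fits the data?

For each candidate, compare |candidate − station| to the reported distance:
Location 1: residuals A 124.0, B 47.5, C 10.6 → max 124.0 km
Location 2: residuals A 0.1, B 0.0, C 0.0 → max 0.1 km
Location 3: residuals A 90.8, B 15.0, C 17.4 → max 90.8 km
Only Location 2 has all residuals ≈ 0.

Location 2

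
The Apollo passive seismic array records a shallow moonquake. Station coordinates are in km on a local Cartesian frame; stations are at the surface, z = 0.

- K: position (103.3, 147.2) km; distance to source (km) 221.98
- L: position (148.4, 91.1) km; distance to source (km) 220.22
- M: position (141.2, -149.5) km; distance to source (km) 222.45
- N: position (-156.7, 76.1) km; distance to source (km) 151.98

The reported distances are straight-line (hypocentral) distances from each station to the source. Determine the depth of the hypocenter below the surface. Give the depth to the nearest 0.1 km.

Each station gives a sphere (x−x_i)² + (y−y_i)² + z² = d_i² (stations at z=0).
Subtracting the K sphere from L and M: z² cancels, leaving linear equations in x and y:
90.2 x − 112.2 y = -1238.69
75.8 x − 593.4 y = 9740.08
Solving: x ≈ -40.601, y ≈ -21.600 km (keep extra digits for the depth step; rounded: -40.6, -21.6).
Then from the K sphere: z² = 221.98² − (x − 103.3)² − (y − 147.2)² with x = -40.601, y = -21.600, so z ≈ 8.613 ≈ 8.6 km.

depth ≈ 8.6 km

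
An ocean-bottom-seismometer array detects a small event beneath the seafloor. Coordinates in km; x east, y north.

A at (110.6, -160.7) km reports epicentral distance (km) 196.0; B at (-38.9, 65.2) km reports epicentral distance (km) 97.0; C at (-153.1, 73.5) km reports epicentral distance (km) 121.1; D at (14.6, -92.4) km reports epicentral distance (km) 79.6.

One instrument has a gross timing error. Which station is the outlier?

C

Solve using three stations at a time. Using A, B, D (subtract circle equations pairwise → linear system) gives (x, y) ≈ (-37.1, -31.8).
Distances from that point to each station vs reported:
  A: calculated 196.0 vs reported 196.0 → residual 0.0 km
  B: calculated 97.0 vs reported 97.0 → residual 0.0 km
  C: calculated 156.7 vs reported 121.1 → residual 35.6 km
  D: calculated 79.6 vs reported 79.6 → residual 0.0 km
A, B, D are mutually consistent (residuals ≈ 0); C is off by 35.6 km.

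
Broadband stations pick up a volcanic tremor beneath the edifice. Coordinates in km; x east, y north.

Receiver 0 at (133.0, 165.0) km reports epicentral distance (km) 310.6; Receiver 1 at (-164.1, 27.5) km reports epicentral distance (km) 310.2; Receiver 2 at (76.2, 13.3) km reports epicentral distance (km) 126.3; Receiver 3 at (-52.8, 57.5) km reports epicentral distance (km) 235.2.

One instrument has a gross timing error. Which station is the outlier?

Solve using three stations at a time. Using Receiver 1, Receiver 2, Receiver 3 (subtract circle equations pairwise → linear system) gives (x, y) ≈ (115.6, -106.8).
Distances from that point to each station vs reported:
  Receiver 0: calculated 272.4 vs reported 310.6 → residual 38.2 km
  Receiver 1: calculated 310.2 vs reported 310.2 → residual 0.0 km
  Receiver 2: calculated 126.4 vs reported 126.3 → residual 0.1 km
  Receiver 3: calculated 235.3 vs reported 235.2 → residual 0.1 km
Receiver 1, Receiver 2, Receiver 3 are mutually consistent (residuals ≈ 0); Receiver 0 is off by 38.2 km.

Receiver 0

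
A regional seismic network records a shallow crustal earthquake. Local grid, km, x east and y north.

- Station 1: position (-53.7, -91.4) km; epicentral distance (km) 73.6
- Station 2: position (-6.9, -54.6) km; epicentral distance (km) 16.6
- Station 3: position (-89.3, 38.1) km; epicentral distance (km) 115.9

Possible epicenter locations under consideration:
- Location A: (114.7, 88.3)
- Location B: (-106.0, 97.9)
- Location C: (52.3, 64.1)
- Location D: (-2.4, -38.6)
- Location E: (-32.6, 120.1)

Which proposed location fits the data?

For each candidate, compare |candidate − station| to the reported distance:
Location A: residuals Station 1 172.7, Station 2 171.0, Station 3 94.2 → max 172.7 km
Location B: residuals Station 1 122.8, Station 2 165.3, Station 3 53.8 → max 165.3 km
Location C: residuals Station 1 114.6, Station 2 116.0, Station 3 28.1 → max 116.0 km
Location D: residuals Station 1 0.0, Station 2 0.0, Station 3 0.0 → max 0.0 km
Location E: residuals Station 1 138.9, Station 2 160.0, Station 3 16.2 → max 160.0 km
Only Location D has all residuals ≈ 0.

Location D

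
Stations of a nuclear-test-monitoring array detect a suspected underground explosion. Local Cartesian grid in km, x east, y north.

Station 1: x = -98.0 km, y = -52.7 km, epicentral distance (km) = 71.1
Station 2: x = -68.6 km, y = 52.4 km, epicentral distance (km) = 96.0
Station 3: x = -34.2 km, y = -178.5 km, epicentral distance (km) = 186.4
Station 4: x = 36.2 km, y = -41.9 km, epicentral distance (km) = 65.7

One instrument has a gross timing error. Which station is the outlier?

Station 3

Solve using three stations at a time. Using Station 1, Station 2, Station 4 (subtract circle equations pairwise → linear system) gives (x, y) ≈ (-29.1, -35.1).
Distances from that point to each station vs reported:
  Station 1: calculated 71.1 vs reported 71.1 → residual 0.0 km
  Station 2: calculated 96.0 vs reported 96.0 → residual 0.0 km
  Station 3: calculated 143.5 vs reported 186.4 → residual 42.9 km
  Station 4: calculated 65.7 vs reported 65.7 → residual 0.0 km
Station 1, Station 2, Station 4 are mutually consistent (residuals ≈ 0); Station 3 is off by 42.9 km.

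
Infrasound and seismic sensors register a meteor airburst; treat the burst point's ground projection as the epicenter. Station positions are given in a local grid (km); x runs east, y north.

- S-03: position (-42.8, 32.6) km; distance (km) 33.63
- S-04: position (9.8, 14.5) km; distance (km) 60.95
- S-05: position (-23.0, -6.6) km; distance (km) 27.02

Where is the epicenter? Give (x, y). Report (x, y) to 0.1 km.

(-49.3, -0.4)

Circle about each station: (x + 42.8)² + (y − 32.6)² = 33.63²; (x − 9.8)² + (y − 14.5)² = 60.95²; (x + 23.0)² + (y + 6.6)² = 27.02².
Subtracting pairs of circle equations eliminates x²+y² and gives linear equations (the radical axes):
105.2 x − 36.2 y = -5172.24
39.6 x − 78.4 y = -1921.14
Solving the 2×2 system: x ≈ -49.3, y ≈ -0.4 km.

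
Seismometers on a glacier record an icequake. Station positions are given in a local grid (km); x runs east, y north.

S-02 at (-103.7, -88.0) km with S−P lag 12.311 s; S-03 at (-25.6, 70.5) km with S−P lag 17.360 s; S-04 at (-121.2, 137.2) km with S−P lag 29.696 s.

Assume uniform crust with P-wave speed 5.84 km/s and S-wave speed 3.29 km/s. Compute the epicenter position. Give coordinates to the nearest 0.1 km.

x ≈ -15.3 km, y ≈ -59.9 km

Distance from S−P lag: d = Δt · v_P v_S / (v_P − v_S) = Δt · (5.84·3.29)/(5.84−3.29) ≈ 7.5347·Δt.
So d_S-02 = 92.76, d_S-03 = 130.80, d_S-04 = 223.75 km.
Circle about each station: (x + 103.7)² + (y + 88.0)² = 92.76²; (x + 25.6)² + (y − 70.5)² = 130.80²; (x + 121.2)² + (y − 137.2)² = 223.75².
Subtracting the S-02 equation from the S-03 and S-04 equations removes the quadratic terms:
156.2 x + 317.0 y = -21376.30
-35.0 x + 450.4 y = -26444.05
Solving the 2×2 system: x ≈ -15.3, y ≈ -59.9 km.
Check against S-02 (with the unrounded x, y): √((x + 103.7)²+(y + 88.0)²) = 92.77 ≈ 92.76 km. ✓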